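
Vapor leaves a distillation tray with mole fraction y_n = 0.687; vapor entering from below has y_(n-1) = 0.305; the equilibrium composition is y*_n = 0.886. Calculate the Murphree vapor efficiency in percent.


Murphree vapor efficiency: EMV = (y_n - y_(n-1)) / (y*_n - y_(n-1)) * 100
EMV = (0.687 - 0.305) / (0.886 - 0.305) * 100 = 0.382 / 0.581 * 100 = 65.75

65.75 %


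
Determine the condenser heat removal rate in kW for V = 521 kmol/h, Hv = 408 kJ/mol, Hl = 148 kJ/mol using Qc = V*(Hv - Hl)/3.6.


Qc = 521 * (408 - 148) / 3.6 = 521 * 260 / 3.6 = 37630

37630 kW


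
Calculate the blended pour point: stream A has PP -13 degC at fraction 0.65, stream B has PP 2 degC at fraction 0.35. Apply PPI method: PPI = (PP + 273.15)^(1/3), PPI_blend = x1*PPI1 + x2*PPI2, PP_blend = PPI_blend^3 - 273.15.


PPI_1 = (-13 + 273.15)^(1/3) = 6.383731
PPI_2 = (2 + 273.15)^(1/3) = 6.504139
PPI_blend = 0.65 * 6.383731 + 0.35 * 6.504139 = 6.425874
PP_blend = 6.425874^3 - 273.15 = 265.3363 - 273.15 = -7.81

-7.81 degC


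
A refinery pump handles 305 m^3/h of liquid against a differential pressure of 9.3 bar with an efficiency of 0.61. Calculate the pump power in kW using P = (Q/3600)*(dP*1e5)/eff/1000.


Q = 305 / 3600 = 0.0847222 m^3/s
P = 0.0847222 * (9.3 * 1e5) / 0.61 / 1000 = 129.2

129.2 kW


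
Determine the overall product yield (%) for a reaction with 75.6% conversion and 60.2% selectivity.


Overall yield = conversion (%) * selectivity (%) / 100
Conversion = 75.6%, Selectivity = 60.2%
Y = 75.6 * 60.2 / 100
= 45.5112 %

45.5112 %


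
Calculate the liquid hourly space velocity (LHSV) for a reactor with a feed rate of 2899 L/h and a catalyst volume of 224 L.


LHSV = volumetric feed rate / catalyst volume
= 2899 L/h / 224 L
= 12.94 h^-1

12.94 h^-1


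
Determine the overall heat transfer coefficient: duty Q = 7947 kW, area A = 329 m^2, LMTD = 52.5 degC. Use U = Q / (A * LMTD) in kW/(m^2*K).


From Q = U*A*LMTD, U = Q / (A * LMTD)
U = 7947 / (329 * 52.5) = 7947 / 17272.5 = 0.4601

0.4601 kW/(m^2*K)


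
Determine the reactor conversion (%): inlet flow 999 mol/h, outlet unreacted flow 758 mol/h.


X = (F_in - F_out) / F_in * 100
Moles reacted = 999 - 758 = 241
X = 241 / 999 * 100
= 0.2412 * 100
= 24.12 %

24.12 %


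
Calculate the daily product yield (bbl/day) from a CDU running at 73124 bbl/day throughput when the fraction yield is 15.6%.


Crude throughput = 73124 bbl/day
Fraction yield = 15.6%
yield = throughput * fraction / 100
yield = 73124 * 15.6 / 100 = 11407.344

11407.344 bbl/day


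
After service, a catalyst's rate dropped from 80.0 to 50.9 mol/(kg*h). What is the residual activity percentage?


Activity (%) = (rate_used / rate_fresh) * 100
rate_used = 50.9, rate_fresh = 80.0
= (50.9 / 80.0) * 100
= 0.6362 * 100 = 63.62

63.62 %


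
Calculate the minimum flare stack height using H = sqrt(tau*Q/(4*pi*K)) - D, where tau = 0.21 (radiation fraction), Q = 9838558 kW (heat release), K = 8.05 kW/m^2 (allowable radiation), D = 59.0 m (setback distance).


tau*Q/(4*pi*K) = 0.21 * 9838558 / (4 * pi * 8.05) = 20424.2
sqrt(20424.2) = 142.913
H = 142.913 - 59.0 = 83.91

83.91 m


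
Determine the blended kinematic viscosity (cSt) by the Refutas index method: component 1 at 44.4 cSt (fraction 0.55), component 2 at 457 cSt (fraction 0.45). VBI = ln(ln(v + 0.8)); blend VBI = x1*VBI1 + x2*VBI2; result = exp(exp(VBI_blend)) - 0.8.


Refutas method: VBN_i = 14.534*ln(ln(visc_i + 0.8)) + 10.975, blended linearly by mass fraction; since VBN is linear in VBI_i = ln(ln(visc_i + 0.8)) and the fractions sum to 1, blend VBI directly: visc = exp(exp(VBI_blend)) - 0.8
VBI_1 = ln(ln(44.4 + 0.8)) = 1.33792
VBI_2 = ln(ln(457 + 0.8)) = 1.81261
VBI_blend = 0.55 * 1.33792 + 0.45 * 1.81261 = 1.55153
visc_blend = exp(exp(1.55153)) - 0.8 = 111.2

111.2 cSt


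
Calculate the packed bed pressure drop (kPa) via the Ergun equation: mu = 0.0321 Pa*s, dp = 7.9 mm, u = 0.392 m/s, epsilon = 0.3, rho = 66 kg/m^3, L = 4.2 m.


dp = 7.9 mm = 0.0079 m
Viscous term = 150*0.0321*0.392*(1-0.3)^2 / (0.0079^2*0.3^3) = 548859
Inertial term = 1.75*66*0.392^2*(1-0.3) / (0.0079*0.3^3) = 58245.4
dP/L = 548859 + 58245.4 = 607104 Pa/m
dP = 607104 * 4.2 / 1000 = 2550 kPa

2550 kPa


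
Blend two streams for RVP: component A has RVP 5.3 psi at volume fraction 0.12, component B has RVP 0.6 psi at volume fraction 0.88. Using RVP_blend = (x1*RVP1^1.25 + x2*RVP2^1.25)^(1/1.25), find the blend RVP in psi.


Chevron index: RVP_blend = (sum xi*RVPi^1.25)^(1/1.25)
RVP^1.25 terms: 0.12 * 5.3^1.25 + 0.88 * 0.6^1.25 = 1.4297
RVP_blend = 1.4297^(1/1.25) = 1.331

1.331 psi


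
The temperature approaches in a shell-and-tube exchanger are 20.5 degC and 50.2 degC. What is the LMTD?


LMTD = (dT1 - dT2) / ln(dT1/dT2)
= (20.5 - 50.2) / ln(20.5 / 50.2) = -29.7 / -0.89559 = 33.16

33.16 degC


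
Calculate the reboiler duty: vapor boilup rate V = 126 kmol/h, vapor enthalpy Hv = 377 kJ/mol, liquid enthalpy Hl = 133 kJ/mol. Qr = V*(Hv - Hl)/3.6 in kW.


Qr = 126 * (377 - 133) / 3.6 = 126 * 244 / 3.6 = 8540

8540 kW


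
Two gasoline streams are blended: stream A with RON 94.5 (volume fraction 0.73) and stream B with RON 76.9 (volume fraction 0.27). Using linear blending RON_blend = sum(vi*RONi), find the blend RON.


Linear blending: RON_blend = sum(vi * RONi)
Contribution 1: 0.73 * 94.5 = 68.985
Contribution 2: 0.27 * 76.9 = 20.763
RON_blend = 68.985 + 20.763 = 89.748

89.748


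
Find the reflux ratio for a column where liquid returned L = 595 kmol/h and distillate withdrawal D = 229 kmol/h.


Reflux ratio definition: R = L / D (liquid returned / distillate withdrawn)
L = 595 kmol/h, D = 229 kmol/h
R = 595 / 229 = 2.598

2.598


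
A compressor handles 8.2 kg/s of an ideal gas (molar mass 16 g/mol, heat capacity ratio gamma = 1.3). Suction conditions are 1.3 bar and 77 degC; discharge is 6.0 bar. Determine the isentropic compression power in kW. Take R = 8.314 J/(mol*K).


Isentropic work: W = m*(gamma/(gamma-1))*(R*T1/MW)*((P2/P1)^((gamma-1)/gamma) - 1)
T1 = 77 + 273.15 = 350.15 K
Pressure ratio = 6.0 / 1.3 = 4.61538
Exponent = (1.3 - 1)/1.3 = 0.230769
(P2/P1)^exp - 1 = 4.61538^0.230769 - 1 = 0.423241
W = 8.2 * 1.3 / 0.3 * 8.314 * 350.15 / 16 * 0.423241 = 2736

2736 kW


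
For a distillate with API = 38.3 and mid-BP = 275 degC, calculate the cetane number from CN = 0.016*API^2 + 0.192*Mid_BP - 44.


CN = 0.016 * 38.3^2 + 0.192 * 275 - 44
CN = 23.47024 + 52.8 - 44 = 32.27024

32.27024


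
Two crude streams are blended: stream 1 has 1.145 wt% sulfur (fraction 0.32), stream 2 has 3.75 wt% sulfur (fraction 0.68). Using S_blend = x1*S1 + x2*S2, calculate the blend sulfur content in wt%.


Linear sulfur blending: S_blend = x1*S1 + x2*S2
Contribution 1: 0.32 * 1.145 = 0.3664 wt%
Contribution 2: 0.68 * 3.75 = 2.55 wt%
S_blend = 0.3664 + 2.55 = 2.9164

2.9164 wt%


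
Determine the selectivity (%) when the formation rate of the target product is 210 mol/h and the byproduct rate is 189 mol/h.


Selectivity = desired / (desired + undesired) * 100
Total products = 210 + 189 = 399 mol/h
S = 210 / 399 * 100
= 0.5263 * 100
= 52.63 %

52.63 %


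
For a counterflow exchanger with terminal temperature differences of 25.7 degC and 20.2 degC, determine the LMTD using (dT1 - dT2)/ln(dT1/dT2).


LMTD = (dT1 - dT2) / ln(dT1/dT2)
= (25.7 - 20.2) / ln(25.7 / 20.2) = 5.5 / 0.240808 = 22.84

22.84 degC


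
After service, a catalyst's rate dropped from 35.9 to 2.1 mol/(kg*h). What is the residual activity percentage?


Activity (%) = (rate_used / rate_fresh) * 100
rate_used = 2.1, rate_fresh = 35.9
= (2.1 / 35.9) * 100
= 0.05850 * 100 = 5.850

5.850 %


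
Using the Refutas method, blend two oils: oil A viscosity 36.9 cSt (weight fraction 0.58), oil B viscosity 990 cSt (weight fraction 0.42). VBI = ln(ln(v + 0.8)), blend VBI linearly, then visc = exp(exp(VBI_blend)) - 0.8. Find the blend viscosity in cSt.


Refutas method: VBN_i = 14.534*ln(ln(visc_i + 0.8)) + 10.975, blended linearly by mass fraction; since VBN is linear in VBI_i = ln(ln(visc_i + 0.8)) and the fractions sum to 1, blend VBI directly: visc = exp(exp(VBI_blend)) - 0.8
VBI_1 = ln(ln(36.9 + 0.8)) = 1.28914
VBI_2 = ln(ln(990 + 0.8)) = 1.93131
VBI_blend = 0.58 * 1.28914 + 0.42 * 1.93131 = 1.55885
visc_blend = exp(exp(1.55885)) - 0.8 = 115.2

115.2 cSt


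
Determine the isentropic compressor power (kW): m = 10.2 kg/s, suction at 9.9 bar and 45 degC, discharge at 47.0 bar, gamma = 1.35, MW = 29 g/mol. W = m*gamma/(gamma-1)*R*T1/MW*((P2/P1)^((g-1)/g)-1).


Isentropic work: W = m*(gamma/(gamma-1))*(R*T1/MW)*((P2/P1)^((gamma-1)/gamma) - 1)
T1 = 45 + 273.15 = 318.15 K
Pressure ratio = 47.0 / 9.9 = 4.74747
Exponent = (1.35 - 1)/1.35 = 0.259259
(P2/P1)^exp - 1 = 4.74747^0.259259 - 1 = 0.497542
W = 10.2 * 1.35 / 0.35 * 8.314 * 318.15 / 29 * 0.497542 = 1785

1785 kW


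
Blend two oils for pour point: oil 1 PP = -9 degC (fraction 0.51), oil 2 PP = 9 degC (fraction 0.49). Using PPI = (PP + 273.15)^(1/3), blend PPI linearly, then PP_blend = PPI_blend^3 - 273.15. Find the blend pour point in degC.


PPI_1 = (-9 + 273.15)^(1/3) = 6.416283
PPI_2 = (9 + 273.15)^(1/3) = 6.558835
PPI_blend = 0.51 * 6.416283 + 0.49 * 6.558835 = 6.486133
PP_blend = 6.486133^3 - 273.15 = 272.8711 - 273.15 = -0.28

-0.28 degC


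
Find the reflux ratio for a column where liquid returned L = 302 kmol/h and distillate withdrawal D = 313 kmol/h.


Reflux ratio definition: R = L / D (liquid returned / distillate withdrawn)
L = 302 kmol/h, D = 313 kmol/h
R = 302 / 313 = 0.9649

0.9649


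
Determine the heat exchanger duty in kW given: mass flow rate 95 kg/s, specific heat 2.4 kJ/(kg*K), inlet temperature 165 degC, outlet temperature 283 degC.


Q = m_dot * cp * delta_T
delta_T = 283 - 165 = 118 K
Q = 95 * 2.4 * 118
= 228 * 118
= 26904 kW

26904 kW


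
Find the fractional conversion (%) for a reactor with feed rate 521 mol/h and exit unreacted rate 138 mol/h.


X = (F_in - F_out) / F_in * 100
Moles reacted = 521 - 138 = 383
X = 383 / 521 * 100
= 0.7351 * 100
= 73.51 %

73.51 %


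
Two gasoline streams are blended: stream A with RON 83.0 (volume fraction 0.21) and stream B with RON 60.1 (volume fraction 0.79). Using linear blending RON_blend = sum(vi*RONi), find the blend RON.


Linear blending: RON_blend = sum(vi * RONi)
Contribution 1: 0.21 * 83.0 = 17.43
Contribution 2: 0.79 * 60.1 = 47.479
RON_blend = 17.43 + 47.479 = 64.909

64.909


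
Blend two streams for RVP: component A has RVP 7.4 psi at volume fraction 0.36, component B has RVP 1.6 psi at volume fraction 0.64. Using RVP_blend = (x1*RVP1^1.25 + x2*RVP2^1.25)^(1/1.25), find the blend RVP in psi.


Chevron index: RVP_blend = (sum xi*RVPi^1.25)^(1/1.25)
RVP^1.25 terms: 0.36 * 7.4^1.25 + 0.64 * 1.6^1.25 = 5.54549
RVP_blend = 5.54549^(1/1.25) = 3.937

3.937 psi


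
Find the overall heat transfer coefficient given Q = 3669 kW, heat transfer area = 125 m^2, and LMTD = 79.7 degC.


From Q = U*A*LMTD, U = Q / (A * LMTD)
U = 3669 / (125 * 79.7) = 3669 / 9962.5 = 0.3683

0.3683 kW/(m^2*K)


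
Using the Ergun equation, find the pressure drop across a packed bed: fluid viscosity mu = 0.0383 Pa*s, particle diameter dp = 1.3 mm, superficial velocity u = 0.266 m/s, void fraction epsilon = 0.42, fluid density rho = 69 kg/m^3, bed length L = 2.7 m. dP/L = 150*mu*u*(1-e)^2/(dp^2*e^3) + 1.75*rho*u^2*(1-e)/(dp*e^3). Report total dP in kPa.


dp = 1.3 mm = 0.0013 m
Viscous term = 150*0.0383*0.266*(1-0.42)^2 / (0.0013^2*0.42^3) = 4105760
Inertial term = 1.75*69*0.266^2*(1-0.42) / (0.0013*0.42^3) = 51450.2
dP/L = 4105760 + 51450.2 = 4157210 Pa/m
dP = 4157210 * 2.7 / 1000 = 11220 kPa

11220 kPa


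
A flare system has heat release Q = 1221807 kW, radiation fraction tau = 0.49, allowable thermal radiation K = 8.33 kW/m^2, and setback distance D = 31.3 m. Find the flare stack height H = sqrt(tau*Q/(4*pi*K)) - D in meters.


tau*Q/(4*pi*K) = 0.49 * 1221807 / (4 * pi * 8.33) = 5719.31
sqrt(5719.31) = 75.6261
H = 75.6261 - 31.3 = 44.33

44.33 m


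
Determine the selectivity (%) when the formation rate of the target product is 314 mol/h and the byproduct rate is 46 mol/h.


Selectivity = desired / (desired + undesired) * 100
Total products = 314 + 46 = 360 mol/h
S = 314 / 360 * 100
= 0.8722 * 100
= 87.22 %

87.22 %


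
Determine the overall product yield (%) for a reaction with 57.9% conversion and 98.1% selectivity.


Overall yield = conversion (%) * selectivity (%) / 100
Conversion = 57.9%, Selectivity = 98.1%
Y = 57.9 * 98.1 / 100
= 56.7999 %

56.7999 %


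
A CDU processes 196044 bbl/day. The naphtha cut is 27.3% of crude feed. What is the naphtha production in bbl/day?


Crude throughput = 196044 bbl/day
Fraction yield = 27.3%
yield = throughput * fraction / 100
yield = 196044 * 27.3 / 100 = 53520.012

53520.012 bbl/day


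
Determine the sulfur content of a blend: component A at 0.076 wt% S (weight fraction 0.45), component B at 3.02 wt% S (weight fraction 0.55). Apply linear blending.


Linear sulfur blending: S_blend = x1*S1 + x2*S2
Contribution 1: 0.45 * 0.076 = 0.0342 wt%
Contribution 2: 0.55 * 3.02 = 1.661 wt%
S_blend = 0.0342 + 1.661 = 1.6952

1.6952 wt%


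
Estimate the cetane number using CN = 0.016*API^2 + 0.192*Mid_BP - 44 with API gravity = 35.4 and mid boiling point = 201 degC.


CN = 0.016 * 35.4^2 + 0.192 * 201 - 44
CN = 20.05056 + 38.592 - 44 = 14.64256

14.64256


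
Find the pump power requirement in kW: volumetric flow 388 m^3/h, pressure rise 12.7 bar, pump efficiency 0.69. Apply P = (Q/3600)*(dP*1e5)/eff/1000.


Q = 388 / 3600 = 0.107778 m^3/s
P = 0.107778 * (12.7 * 1e5) / 0.69 / 1000 = 198.4

198.4 kW


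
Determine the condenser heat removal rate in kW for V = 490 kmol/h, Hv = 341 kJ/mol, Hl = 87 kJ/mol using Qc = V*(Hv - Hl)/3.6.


Qc = 490 * (341 - 87) / 3.6 = 490 * 254 / 3.6 = 34570

34570 kW


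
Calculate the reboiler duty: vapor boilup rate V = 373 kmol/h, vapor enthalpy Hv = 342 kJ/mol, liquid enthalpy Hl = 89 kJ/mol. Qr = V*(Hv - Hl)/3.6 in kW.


Qr = 373 * (342 - 89) / 3.6 = 373 * 253 / 3.6 = 26210

26210 kW


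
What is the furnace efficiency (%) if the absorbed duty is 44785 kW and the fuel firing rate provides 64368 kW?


Furnace efficiency = Q_absorbed / Q_fuel * 100
= 44785 / 64368 * 100 = 69.58

69.58 %


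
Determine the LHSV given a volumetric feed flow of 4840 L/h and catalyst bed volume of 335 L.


LHSV = volumetric feed rate / catalyst volume
= 4840 L/h / 335 L
= 14.45 h^-1

14.45 h^-1


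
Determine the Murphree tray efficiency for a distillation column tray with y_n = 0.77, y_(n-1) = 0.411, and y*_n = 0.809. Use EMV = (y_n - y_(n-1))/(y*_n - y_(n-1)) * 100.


Murphree vapor efficiency: EMV = (y_n - y_(n-1)) / (y*_n - y_(n-1)) * 100
EMV = (0.77 - 0.411) / (0.809 - 0.411) * 100 = 0.359 / 0.398 * 100 = 90.20

90.20 %


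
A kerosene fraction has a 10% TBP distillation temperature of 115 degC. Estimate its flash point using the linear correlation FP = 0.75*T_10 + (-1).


FP = 0.75 * 115 + (-1) = 85.25

85.25 degC


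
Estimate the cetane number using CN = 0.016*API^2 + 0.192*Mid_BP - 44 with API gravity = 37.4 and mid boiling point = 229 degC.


CN = 0.016 * 37.4^2 + 0.192 * 229 - 44
CN = 22.38016 + 43.968 - 44 = 22.34816

22.34816


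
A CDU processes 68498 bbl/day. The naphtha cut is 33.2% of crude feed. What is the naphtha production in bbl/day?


Crude throughput = 68498 bbl/day
Fraction yield = 33.2%
yield = throughput * fraction / 100
yield = 68498 * 33.2 / 100 = 22741.336

22741.336 bbl/day


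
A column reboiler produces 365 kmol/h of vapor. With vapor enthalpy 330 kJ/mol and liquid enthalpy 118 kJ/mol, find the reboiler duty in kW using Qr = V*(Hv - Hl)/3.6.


Qr = 365 * (330 - 118) / 3.6 = 365 * 212 / 3.6 = 21490

21490 kW


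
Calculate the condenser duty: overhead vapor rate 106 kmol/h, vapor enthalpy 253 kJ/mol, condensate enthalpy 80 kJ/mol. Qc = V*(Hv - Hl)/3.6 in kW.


Qc = 106 * (253 - 80) / 3.6 = 106 * 173 / 3.6 = 5094

5094 kW


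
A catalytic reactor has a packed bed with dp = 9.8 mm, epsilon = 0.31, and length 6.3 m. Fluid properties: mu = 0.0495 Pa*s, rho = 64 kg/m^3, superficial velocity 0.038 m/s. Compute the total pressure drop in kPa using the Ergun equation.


dp = 9.8 mm = 0.0098 m
Viscous term = 150*0.0495*0.038*(1-0.31)^2 / (0.0098^2*0.31^3) = 46950.6
Inertial term = 1.75*64*0.038^2*(1-0.31) / (0.0098*0.31^3) = 382.229
dP/L = 46950.6 + 382.229 = 47332.8 Pa/m
dP = 47332.8 * 6.3 / 1000 = 298.2 kPa

298.2 kPa


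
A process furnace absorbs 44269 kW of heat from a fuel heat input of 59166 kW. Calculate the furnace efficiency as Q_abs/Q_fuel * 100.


Furnace efficiency = Q_absorbed / Q_fuel * 100
= 44269 / 59166 * 100 = 74.82

74.82 %


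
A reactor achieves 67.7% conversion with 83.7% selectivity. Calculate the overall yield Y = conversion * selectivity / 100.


Overall yield = conversion (%) * selectivity (%) / 100
Conversion = 67.7%, Selectivity = 83.7%
Y = 67.7 * 83.7 / 100
= 56.6649 %

56.6649 %


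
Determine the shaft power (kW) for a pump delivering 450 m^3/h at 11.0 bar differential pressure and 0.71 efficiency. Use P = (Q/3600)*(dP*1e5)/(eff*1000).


Q = 450 / 3600 = 0.125 m^3/s
P = 0.125 * (11.0 * 1e5) / 0.71 / 1000 = 193.7

193.7 kW


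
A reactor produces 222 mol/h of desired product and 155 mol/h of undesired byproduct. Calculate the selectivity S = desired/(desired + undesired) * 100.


Selectivity = desired / (desired + undesired) * 100
Total products = 222 + 155 = 377 mol/h
S = 222 / 377 * 100
= 0.5889 * 100
= 58.89 %

58.89 %


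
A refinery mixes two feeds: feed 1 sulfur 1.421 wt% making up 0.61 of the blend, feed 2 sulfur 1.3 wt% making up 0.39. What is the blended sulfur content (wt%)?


Linear sulfur blending: S_blend = x1*S1 + x2*S2
Contribution 1: 0.61 * 1.421 = 0.86681 wt%
Contribution 2: 0.39 * 1.3 = 0.507 wt%
S_blend = 0.86681 + 0.507 = 1.37381

1.37381 wt%


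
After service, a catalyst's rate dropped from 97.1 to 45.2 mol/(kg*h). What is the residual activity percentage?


Activity (%) = (rate_used / rate_fresh) * 100
rate_used = 45.2, rate_fresh = 97.1
= (45.2 / 97.1) * 100
= 0.4655 * 100 = 46.55

46.55 %


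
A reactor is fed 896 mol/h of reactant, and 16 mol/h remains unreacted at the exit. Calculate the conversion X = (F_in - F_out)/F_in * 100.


X = (F_in - F_out) / F_in * 100
Moles reacted = 896 - 16 = 880
X = 880 / 896 * 100
= 0.9821 * 100
= 98.21 %

98.21 %


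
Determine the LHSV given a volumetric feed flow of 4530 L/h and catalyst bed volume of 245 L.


LHSV = volumetric feed rate / catalyst volume
= 4530 L/h / 245 L
= 18.49 h^-1

18.49 h^-1


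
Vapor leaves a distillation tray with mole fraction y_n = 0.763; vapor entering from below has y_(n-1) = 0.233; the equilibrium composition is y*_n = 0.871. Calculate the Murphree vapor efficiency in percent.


Murphree vapor efficiency: EMV = (y_n - y_(n-1)) / (y*_n - y_(n-1)) * 100
EMV = (0.763 - 0.233) / (0.871 - 0.233) * 100 = 0.53 / 0.638 * 100 = 83.07

83.07 %


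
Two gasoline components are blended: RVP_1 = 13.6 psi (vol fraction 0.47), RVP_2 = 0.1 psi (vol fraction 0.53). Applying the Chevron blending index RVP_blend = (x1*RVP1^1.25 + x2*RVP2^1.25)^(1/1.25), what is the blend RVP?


Chevron index: RVP_blend = (sum xi*RVPi^1.25)^(1/1.25)
RVP^1.25 terms: 0.47 * 13.6^1.25 + 0.53 * 0.1^1.25 = 12.3048
RVP_blend = 12.3048^(1/1.25) = 7.448

7.448 psi


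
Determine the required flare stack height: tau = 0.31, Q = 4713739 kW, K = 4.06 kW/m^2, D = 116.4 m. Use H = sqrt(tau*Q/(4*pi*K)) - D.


tau*Q/(4*pi*K) = 0.31 * 4713739 / (4 * pi * 4.06) = 28641.2
sqrt(28641.2) = 169.237
H = 169.237 - 116.4 = 52.84

52.84 m


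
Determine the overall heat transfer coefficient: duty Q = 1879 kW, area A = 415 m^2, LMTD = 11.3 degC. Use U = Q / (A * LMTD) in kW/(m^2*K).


From Q = U*A*LMTD, U = Q / (A * LMTD)
U = 1879 / (415 * 11.3) = 1879 / 4689.5 = 0.4007

0.4007 kW/(m^2*K)


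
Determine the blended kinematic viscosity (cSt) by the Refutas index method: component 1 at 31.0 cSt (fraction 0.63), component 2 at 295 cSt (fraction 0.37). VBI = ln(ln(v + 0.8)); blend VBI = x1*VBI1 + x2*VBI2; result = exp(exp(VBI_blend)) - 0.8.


Refutas method: VBN_i = 14.534*ln(ln(visc_i + 0.8)) + 10.975, blended linearly by mass fraction; since VBN is linear in VBI_i = ln(ln(visc_i + 0.8)) and the fractions sum to 1, blend VBI directly: visc = exp(exp(VBI_blend)) - 0.8
VBI_1 = ln(ln(31.0 + 0.8)) = 1.24111
VBI_2 = ln(ln(295 + 0.8)) = 1.73865
VBI_blend = 0.63 * 1.24111 + 0.37 * 1.73865 = 1.4252
visc_blend = exp(exp(1.4252)) - 0.8 = 63.19

63.19 cSt


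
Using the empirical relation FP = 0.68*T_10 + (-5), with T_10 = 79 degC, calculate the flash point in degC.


FP = 0.68 * 79 + (-5) = 48.72

48.72 degC


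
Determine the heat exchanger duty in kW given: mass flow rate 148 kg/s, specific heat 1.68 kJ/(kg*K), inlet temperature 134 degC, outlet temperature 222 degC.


Q = m_dot * cp * delta_T
delta_T = 222 - 134 = 88 K
Q = 148 * 1.68 * 88
= 248.64 * 88
= 21880.32 kW

21880.32 kW


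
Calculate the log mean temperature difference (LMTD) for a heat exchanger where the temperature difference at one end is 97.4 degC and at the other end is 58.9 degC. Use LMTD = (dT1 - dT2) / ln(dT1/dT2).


LMTD = (dT1 - dT2) / ln(dT1/dT2)
= (97.4 - 58.9) / ln(97.4 / 58.9) = 38.5 / 0.502985 = 76.54

76.54 degC


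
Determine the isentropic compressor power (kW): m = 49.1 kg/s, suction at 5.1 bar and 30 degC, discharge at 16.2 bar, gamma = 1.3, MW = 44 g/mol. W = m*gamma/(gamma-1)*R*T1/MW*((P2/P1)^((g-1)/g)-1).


Isentropic work: W = m*(gamma/(gamma-1))*(R*T1/MW)*((P2/P1)^((gamma-1)/gamma) - 1)
T1 = 30 + 273.15 = 303.15 K
Pressure ratio = 16.2 / 5.1 = 3.17647
Exponent = (1.3 - 1)/1.3 = 0.230769
(P2/P1)^exp - 1 = 3.17647^0.230769 - 1 = 0.30567
W = 49.1 * 1.3 / 0.3 * 8.314 * 303.15 / 44 * 0.30567 = 3725

3725 kW


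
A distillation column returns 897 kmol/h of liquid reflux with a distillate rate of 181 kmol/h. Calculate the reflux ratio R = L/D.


Reflux ratio definition: R = L / D (liquid returned / distillate withdrawn)
L = 897 kmol/h, D = 181 kmol/h
R = 897 / 181 = 4.956

4.956


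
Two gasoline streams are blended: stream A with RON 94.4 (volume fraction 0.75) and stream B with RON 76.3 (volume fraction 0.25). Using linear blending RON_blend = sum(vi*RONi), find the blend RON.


Linear blending: RON_blend = sum(vi * RONi)
Contribution 1: 0.75 * 94.4 = 70.8
Contribution 2: 0.25 * 76.3 = 19.075
RON_blend = 70.8 + 19.075 = 89.875

89.875


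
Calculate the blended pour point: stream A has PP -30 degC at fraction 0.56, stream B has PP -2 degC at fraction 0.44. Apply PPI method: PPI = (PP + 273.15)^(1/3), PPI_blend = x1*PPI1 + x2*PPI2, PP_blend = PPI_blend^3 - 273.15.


PPI_1 = (-30 + 273.15)^(1/3) = 6.241535
PPI_2 = (-2 + 273.15)^(1/3) = 6.472467
PPI_blend = 0.56 * 6.241535 + 0.44 * 6.472467 = 6.343145
PP_blend = 6.343145^3 - 273.15 = 255.2195 - 273.15 = -17.93

-17.93 degC


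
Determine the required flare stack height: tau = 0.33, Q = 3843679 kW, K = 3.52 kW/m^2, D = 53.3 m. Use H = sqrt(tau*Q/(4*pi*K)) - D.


tau*Q/(4*pi*K) = 0.33 * 3843679 / (4 * pi * 3.52) = 28675.3
sqrt(28675.3) = 169.338
H = 169.338 - 53.3 = 116.0

116.0 m


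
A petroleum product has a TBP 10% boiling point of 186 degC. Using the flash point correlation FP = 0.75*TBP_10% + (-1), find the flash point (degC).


FP = 0.75 * 186 + (-1) = 138.5

138.5 degC


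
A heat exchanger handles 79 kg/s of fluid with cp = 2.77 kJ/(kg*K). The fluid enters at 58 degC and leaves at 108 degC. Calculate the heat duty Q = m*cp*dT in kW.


Q = m_dot * cp * delta_T
delta_T = 108 - 58 = 50 K
Q = 79 * 2.77 * 50
= 218.83 * 50
= 10941.5 kW

10941.5 kW


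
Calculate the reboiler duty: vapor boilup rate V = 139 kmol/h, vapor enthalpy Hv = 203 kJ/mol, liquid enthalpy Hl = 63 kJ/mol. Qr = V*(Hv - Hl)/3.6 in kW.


Qr = 139 * (203 - 63) / 3.6 = 139 * 140 / 3.6 = 5406

5406 kW


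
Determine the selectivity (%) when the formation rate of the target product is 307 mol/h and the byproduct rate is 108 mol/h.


Selectivity = desired / (desired + undesired) * 100
Total products = 307 + 108 = 415 mol/h
S = 307 / 415 * 100
= 0.7398 * 100
= 73.98 %

73.98 %


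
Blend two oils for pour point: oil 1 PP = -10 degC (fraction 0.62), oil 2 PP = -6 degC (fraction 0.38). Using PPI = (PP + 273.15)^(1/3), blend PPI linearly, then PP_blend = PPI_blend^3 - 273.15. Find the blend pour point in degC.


PPI_1 = (-10 + 273.15)^(1/3) = 6.408176
PPI_2 = (-6 + 273.15)^(1/3) = 6.440482
PPI_blend = 0.62 * 6.408176 + 0.38 * 6.440482 = 6.420452
PP_blend = 6.420452^3 - 273.15 = 264.6652 - 273.15 = -8.48

-8.48 degC


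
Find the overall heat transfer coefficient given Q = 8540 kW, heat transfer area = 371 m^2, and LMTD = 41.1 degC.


From Q = U*A*LMTD, U = Q / (A * LMTD)
U = 8540 / (371 * 41.1) = 8540 / 15248.1 = 0.5601

0.5601 kW/(m^2*K)


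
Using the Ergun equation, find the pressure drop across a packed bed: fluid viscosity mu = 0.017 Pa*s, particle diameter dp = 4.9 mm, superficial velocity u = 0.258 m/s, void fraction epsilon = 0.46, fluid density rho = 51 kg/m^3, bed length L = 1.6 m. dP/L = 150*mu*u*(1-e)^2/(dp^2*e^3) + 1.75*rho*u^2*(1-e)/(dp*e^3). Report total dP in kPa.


dp = 4.9 mm = 0.0049 m
Viscous term = 150*0.017*0.258*(1-0.46)^2 / (0.0049^2*0.46^3) = 82088.4
Inertial term = 1.75*51*0.258^2*(1-0.46) / (0.0049*0.46^3) = 6726.23
dP/L = 82088.4 + 6726.23 = 88814.6 Pa/m
dP = 88814.6 * 1.6 / 1000 = 142.1 kPa

142.1 kPa


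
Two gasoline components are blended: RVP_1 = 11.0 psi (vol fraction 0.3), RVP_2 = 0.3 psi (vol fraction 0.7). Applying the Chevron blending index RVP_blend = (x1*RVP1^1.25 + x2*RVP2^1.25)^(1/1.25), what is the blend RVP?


Chevron index: RVP_blend = (sum xi*RVPi^1.25)^(1/1.25)
RVP^1.25 terms: 0.3 * 11.0^1.25 + 0.7 * 0.3^1.25 = 6.16525
RVP_blend = 6.16525^(1/1.25) = 4.285

4.285 psi


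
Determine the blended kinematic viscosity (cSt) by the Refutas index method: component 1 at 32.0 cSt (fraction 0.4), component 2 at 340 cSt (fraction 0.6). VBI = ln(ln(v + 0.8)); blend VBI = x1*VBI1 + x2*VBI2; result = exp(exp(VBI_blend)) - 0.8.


Refutas method: VBN_i = 14.534*ln(ln(visc_i + 0.8)) + 10.975, blended linearly by mass fraction; since VBN is linear in VBI_i = ln(ln(visc_i + 0.8)) and the fractions sum to 1, blend VBI directly: visc = exp(exp(VBI_blend)) - 0.8
VBI_1 = ln(ln(32.0 + 0.8)) = 1.25002
VBI_2 = ln(ln(340 + 0.8)) = 1.76324
VBI_blend = 0.4 * 1.25002 + 0.6 * 1.76324 = 1.55795
visc_blend = exp(exp(1.55795)) - 0.8 = 114.7

114.7 cSt


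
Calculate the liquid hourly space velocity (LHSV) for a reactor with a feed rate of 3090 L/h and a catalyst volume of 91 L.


LHSV = volumetric feed rate / catalyst volume
= 3090 L/h / 91 L
= 33.96 h^-1

33.96 h^-1


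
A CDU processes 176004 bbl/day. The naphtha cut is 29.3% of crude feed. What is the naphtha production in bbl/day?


Crude throughput = 176004 bbl/day
Fraction yield = 29.3%
yield = throughput * fraction / 100
yield = 176004 * 29.3 / 100 = 51569.172

51569.172 bbl/day


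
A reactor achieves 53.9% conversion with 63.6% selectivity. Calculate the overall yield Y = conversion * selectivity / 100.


Overall yield = conversion (%) * selectivity (%) / 100
Conversion = 53.9%, Selectivity = 63.6%
Y = 53.9 * 63.6 / 100
= 34.2804 %

34.2804 %


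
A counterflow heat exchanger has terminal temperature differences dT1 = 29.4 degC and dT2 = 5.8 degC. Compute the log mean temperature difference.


LMTD = (dT1 - dT2) / ln(dT1/dT2)
= (29.4 - 5.8) / ln(29.4 / 5.8) = 23.6 / 1.62314 = 14.54

14.54 degC


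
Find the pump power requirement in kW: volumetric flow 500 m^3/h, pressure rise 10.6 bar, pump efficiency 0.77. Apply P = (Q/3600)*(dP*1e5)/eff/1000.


Q = 500 / 3600 = 0.138889 m^3/s
P = 0.138889 * (10.6 * 1e5) / 0.77 / 1000 = 191.2

191.2 kW


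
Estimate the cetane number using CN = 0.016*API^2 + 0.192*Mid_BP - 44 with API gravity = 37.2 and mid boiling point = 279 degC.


CN = 0.016 * 37.2^2 + 0.192 * 279 - 44
CN = 22.14144 + 53.568 - 44 = 31.70944

31.70944


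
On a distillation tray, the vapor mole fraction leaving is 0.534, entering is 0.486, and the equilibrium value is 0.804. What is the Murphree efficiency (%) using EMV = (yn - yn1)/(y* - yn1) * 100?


Murphree vapor efficiency: EMV = (y_n - y_(n-1)) / (y*_n - y_(n-1)) * 100
EMV = (0.534 - 0.486) / (0.804 - 0.486) * 100 = 0.048 / 0.318 * 100 = 15.09

15.09 %


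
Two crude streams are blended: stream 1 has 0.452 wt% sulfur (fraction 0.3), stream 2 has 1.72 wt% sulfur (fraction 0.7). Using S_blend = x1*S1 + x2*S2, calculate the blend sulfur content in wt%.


Linear sulfur blending: S_blend = x1*S1 + x2*S2
Contribution 1: 0.3 * 0.452 = 0.1356 wt%
Contribution 2: 0.7 * 1.72 = 1.204 wt%
S_blend = 0.1356 + 1.204 = 1.3396

1.3396 wt%


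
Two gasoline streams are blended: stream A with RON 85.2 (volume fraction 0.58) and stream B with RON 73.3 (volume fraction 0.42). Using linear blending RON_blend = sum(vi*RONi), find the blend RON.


Linear blending: RON_blend = sum(vi * RONi)
Contribution 1: 0.58 * 85.2 = 49.416
Contribution 2: 0.42 * 73.3 = 30.786
RON_blend = 49.416 + 30.786 = 80.202

80.202


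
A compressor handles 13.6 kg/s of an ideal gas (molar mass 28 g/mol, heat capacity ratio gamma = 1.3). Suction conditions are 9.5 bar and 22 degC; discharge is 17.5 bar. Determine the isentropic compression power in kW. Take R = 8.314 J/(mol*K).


Isentropic work: W = m*(gamma/(gamma-1))*(R*T1/MW)*((P2/P1)^((gamma-1)/gamma) - 1)
T1 = 22 + 273.15 = 295.15 K
Pressure ratio = 17.5 / 9.5 = 1.84211
Exponent = (1.3 - 1)/1.3 = 0.230769
(P2/P1)^exp - 1 = 1.84211^0.230769 - 1 = 0.151401
W = 13.6 * 1.3 / 0.3 * 8.314 * 295.15 / 28 * 0.151401 = 782.0

782.0 kW


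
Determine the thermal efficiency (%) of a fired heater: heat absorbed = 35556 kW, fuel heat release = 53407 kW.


Furnace efficiency = Q_absorbed / Q_fuel * 100
= 35556 / 53407 * 100 = 66.58

66.58 %


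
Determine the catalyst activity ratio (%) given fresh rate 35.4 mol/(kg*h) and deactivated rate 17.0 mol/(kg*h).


Activity (%) = (rate_used / rate_fresh) * 100
rate_used = 17.0, rate_fresh = 35.4
= (17.0 / 35.4) * 100
= 0.4802 * 100 = 48.02

48.02 %


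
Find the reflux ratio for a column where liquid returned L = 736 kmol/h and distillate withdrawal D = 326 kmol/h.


Reflux ratio definition: R = L / D (liquid returned / distillate withdrawn)
L = 736 kmol/h, D = 326 kmol/h
R = 736 / 326 = 2.258

2.258


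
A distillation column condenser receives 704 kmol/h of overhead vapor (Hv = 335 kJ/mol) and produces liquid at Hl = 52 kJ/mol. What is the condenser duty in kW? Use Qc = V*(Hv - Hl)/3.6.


Qc = 704 * (335 - 52) / 3.6 = 704 * 283 / 3.6 = 55340

55340 kW


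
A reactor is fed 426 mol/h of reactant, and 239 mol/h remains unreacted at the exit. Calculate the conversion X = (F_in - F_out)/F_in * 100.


X = (F_in - F_out) / F_in * 100
Moles reacted = 426 - 239 = 187
X = 187 / 426 * 100
= 0.4390 * 100
= 43.90 %

43.90 %


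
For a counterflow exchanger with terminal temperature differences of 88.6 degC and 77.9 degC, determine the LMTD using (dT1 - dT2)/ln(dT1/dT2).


LMTD = (dT1 - dT2) / ln(dT1/dT2)
= (88.6 - 77.9) / ln(88.6 / 77.9) = 10.7 / 0.128706 = 83.14

83.14 degC


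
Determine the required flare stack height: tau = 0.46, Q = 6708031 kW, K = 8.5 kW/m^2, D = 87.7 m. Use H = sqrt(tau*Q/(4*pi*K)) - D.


tau*Q/(4*pi*K) = 0.46 * 6708031 / (4 * pi * 8.5) = 28888.4
sqrt(28888.4) = 169.966
H = 169.966 - 87.7 = 82.27

82.27 m


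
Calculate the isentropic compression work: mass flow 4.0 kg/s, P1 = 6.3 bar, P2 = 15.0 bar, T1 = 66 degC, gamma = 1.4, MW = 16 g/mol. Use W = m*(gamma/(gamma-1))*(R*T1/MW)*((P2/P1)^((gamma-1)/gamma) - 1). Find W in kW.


Isentropic work: W = m*(gamma/(gamma-1))*(R*T1/MW)*((P2/P1)^((gamma-1)/gamma) - 1)
T1 = 66 + 273.15 = 339.15 K
Pressure ratio = 15.0 / 6.3 = 2.38095
Exponent = (1.4 - 1)/1.4 = 0.285714
(P2/P1)^exp - 1 = 2.38095^0.285714 - 1 = 0.281276
W = 4.0 * 1.4 / 0.4 * 8.314 * 339.15 / 16 * 0.281276 = 694.0

694.0 kW


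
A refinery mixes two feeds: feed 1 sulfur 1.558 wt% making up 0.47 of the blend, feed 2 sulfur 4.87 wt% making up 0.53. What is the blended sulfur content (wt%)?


Linear sulfur blending: S_blend = x1*S1 + x2*S2
Contribution 1: 0.47 * 1.558 = 0.73226 wt%
Contribution 2: 0.53 * 4.87 = 2.5811 wt%
S_blend = 0.73226 + 2.5811 = 3.31336

3.31336 wt%


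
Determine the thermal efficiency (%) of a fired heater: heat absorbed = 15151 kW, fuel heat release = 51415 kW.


Furnace efficiency = Q_absorbed / Q_fuel * 100
= 15151 / 51415 * 100 = 29.47

29.47 %


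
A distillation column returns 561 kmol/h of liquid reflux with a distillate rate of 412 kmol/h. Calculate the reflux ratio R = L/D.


Reflux ratio definition: R = L / D (liquid returned / distillate withdrawn)
L = 561 kmol/h, D = 412 kmol/h
R = 561 / 412 = 1.362

1.362


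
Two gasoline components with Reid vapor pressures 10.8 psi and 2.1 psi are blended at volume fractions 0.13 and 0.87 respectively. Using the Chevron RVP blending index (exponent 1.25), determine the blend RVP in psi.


Chevron index: RVP_blend = (sum xi*RVPi^1.25)^(1/1.25)
RVP^1.25 terms: 0.13 * 10.8^1.25 + 0.87 * 2.1^1.25 = 4.74455
RVP_blend = 4.74455^(1/1.25) = 3.475

3.475 psi


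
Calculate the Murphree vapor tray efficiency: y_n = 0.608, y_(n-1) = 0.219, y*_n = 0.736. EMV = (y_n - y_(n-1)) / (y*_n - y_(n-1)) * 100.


Murphree vapor efficiency: EMV = (y_n - y_(n-1)) / (y*_n - y_(n-1)) * 100
EMV = (0.608 - 0.219) / (0.736 - 0.219) * 100 = 0.389 / 0.517 * 100 = 75.24

75.24 %


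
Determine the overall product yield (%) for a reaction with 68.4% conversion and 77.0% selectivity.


Overall yield = conversion (%) * selectivity (%) / 100
Conversion = 68.4%, Selectivity = 77.0%
Y = 68.4 * 77.0 / 100
= 52.668 %

52.668 %


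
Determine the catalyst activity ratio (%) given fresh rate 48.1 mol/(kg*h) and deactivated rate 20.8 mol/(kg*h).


Activity (%) = (rate_used / rate_fresh) * 100
rate_used = 20.8, rate_fresh = 48.1
= (20.8 / 48.1) * 100
= 0.4324 * 100 = 43.24

43.24 %


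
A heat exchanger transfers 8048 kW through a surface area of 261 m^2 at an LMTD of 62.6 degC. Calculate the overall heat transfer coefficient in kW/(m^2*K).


From Q = U*A*LMTD, U = Q / (A * LMTD)
U = 8048 / (261 * 62.6) = 8048 / 16338.6 = 0.4926

0.4926 kW/(m^2*K)


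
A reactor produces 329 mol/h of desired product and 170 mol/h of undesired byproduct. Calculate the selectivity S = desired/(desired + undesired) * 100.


Selectivity = desired / (desired + undesired) * 100
Total products = 329 + 170 = 499 mol/h
S = 329 / 499 * 100
= 0.6593 * 100
= 65.93 %

65.93 %


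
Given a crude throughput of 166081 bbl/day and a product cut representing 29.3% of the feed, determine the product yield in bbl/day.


Crude throughput = 166081 bbl/day
Fraction yield = 29.3%
yield = throughput * fraction / 100
yield = 166081 * 29.3 / 100 = 48661.733

48661.733 bbl/day


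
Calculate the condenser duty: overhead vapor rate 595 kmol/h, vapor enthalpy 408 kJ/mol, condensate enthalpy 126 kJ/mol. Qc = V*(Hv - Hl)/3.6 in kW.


Qc = 595 * (408 - 126) / 3.6 = 595 * 282 / 3.6 = 46610

46610 kW


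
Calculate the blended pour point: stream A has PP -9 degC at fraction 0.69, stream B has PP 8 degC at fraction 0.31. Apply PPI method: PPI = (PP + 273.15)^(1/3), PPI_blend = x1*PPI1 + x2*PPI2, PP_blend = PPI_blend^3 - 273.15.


PPI_1 = (-9 + 273.15)^(1/3) = 6.416283
PPI_2 = (8 + 273.15)^(1/3) = 6.551077
PPI_blend = 0.69 * 6.416283 + 0.31 * 6.551077 = 6.458069
PP_blend = 6.458069^3 - 273.15 = 269.3445 - 273.15 = -3.81

-3.81 degC


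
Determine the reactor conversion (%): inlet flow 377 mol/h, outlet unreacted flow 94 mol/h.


X = (F_in - F_out) / F_in * 100
Moles reacted = 377 - 94 = 283
X = 283 / 377 * 100
= 0.7507 * 100
= 75.07 %

75.07 %


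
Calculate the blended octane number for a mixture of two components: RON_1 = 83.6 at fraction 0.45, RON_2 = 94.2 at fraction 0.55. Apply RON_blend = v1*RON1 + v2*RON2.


Linear blending: RON_blend = sum(vi * RONi)
Contribution 1: 0.45 * 83.6 = 37.62
Contribution 2: 0.55 * 94.2 = 51.81
RON_blend = 37.62 + 51.81 = 89.43

89.43


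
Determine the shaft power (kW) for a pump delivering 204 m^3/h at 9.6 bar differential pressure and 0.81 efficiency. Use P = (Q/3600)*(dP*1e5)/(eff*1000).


Q = 204 / 3600 = 0.0566667 m^3/s
P = 0.0566667 * (9.6 * 1e5) / 0.81 / 1000 = 67.16

67.16 kW


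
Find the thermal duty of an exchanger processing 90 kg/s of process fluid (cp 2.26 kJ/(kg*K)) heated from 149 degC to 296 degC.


Q = m_dot * cp * delta_T
delta_T = 296 - 149 = 147 K
Q = 90 * 2.26 * 147
= 203.4 * 147
= 29899.8 kW

29899.8 kW


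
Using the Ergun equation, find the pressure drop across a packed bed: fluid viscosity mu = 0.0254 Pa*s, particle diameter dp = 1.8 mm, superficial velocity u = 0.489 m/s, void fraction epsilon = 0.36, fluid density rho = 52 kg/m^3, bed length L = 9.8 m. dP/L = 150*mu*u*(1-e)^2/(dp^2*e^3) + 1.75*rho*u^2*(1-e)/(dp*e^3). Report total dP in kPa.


dp = 1.8 mm = 0.0018 m
Viscous term = 150*0.0254*0.489*(1-0.36)^2 / (0.0018^2*0.36^3) = 5048250
Inertial term = 1.75*52*0.489^2*(1-0.36) / (0.0018*0.36^3) = 165828
dP/L = 5048250 + 165828 = 5214080 Pa/m
dP = 5214080 * 9.8 / 1000 = 51100 kPa

51100 kPa


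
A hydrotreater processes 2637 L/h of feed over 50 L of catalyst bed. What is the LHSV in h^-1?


LHSV = volumetric feed rate / catalyst volume
= 2637 L/h / 50 L
= 52.74 h^-1

52.74 h^-1


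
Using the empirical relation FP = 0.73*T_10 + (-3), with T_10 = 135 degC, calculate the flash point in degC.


FP = 0.73 * 135 + (-3) = 95.55

95.55 degC


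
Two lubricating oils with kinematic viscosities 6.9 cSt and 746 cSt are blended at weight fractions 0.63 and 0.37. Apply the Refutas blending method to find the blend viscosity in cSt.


Refutas method: VBN_i = 14.534*ln(ln(visc_i + 0.8)) + 10.975, blended linearly by mass fraction; since VBN is linear in VBI_i = ln(ln(visc_i + 0.8)) and the fractions sum to 1, blend VBI directly: visc = exp(exp(VBI_blend)) - 0.8
VBI_1 = ln(ln(6.9 + 0.8)) = 0.713548
VBI_2 = ln(ln(746 + 0.8)) = 1.88946
VBI_blend = 0.63 * 0.713548 + 0.37 * 1.88946 = 1.14864
visc_blend = exp(exp(1.14864)) - 0.8 = 22.63

22.63 cSt


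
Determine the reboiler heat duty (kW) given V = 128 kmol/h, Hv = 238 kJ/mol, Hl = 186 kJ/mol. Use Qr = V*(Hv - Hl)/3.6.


Qr = 128 * (238 - 186) / 3.6 = 128 * 52 / 3.6 = 1849

1849 kW


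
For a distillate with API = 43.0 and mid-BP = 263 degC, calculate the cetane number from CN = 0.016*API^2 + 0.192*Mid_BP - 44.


CN = 0.016 * 43.0^2 + 0.192 * 263 - 44
CN = 29.584 + 50.496 - 44 = 36.08

36.08


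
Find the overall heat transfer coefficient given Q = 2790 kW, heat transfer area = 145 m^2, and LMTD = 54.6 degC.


From Q = U*A*LMTD, U = Q / (A * LMTD)
U = 2790 / (145 * 54.6) = 2790 / 7917 = 0.3524

0.3524 kW/(m^2*K)


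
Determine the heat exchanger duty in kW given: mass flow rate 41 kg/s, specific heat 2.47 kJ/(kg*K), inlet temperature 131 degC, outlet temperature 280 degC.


Q = m_dot * cp * delta_T
delta_T = 280 - 131 = 149 K
Q = 41 * 2.47 * 149
= 101.27 * 149
= 15089.23 kW

15089.23 kW


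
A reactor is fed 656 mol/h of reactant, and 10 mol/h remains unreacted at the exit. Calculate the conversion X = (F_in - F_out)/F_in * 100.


X = (F_in - F_out) / F_in * 100
Moles reacted = 656 - 10 = 646
X = 646 / 656 * 100
= 0.9848 * 100
= 98.48 %

98.48 %


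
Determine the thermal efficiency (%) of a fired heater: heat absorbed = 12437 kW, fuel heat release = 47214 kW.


Furnace efficiency = Q_absorbed / Q_fuel * 100
= 12437 / 47214 * 100 = 26.34

26.34 %


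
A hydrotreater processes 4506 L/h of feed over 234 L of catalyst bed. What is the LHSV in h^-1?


LHSV = volumetric feed rate / catalyst volume
= 4506 L/h / 234 L
= 19.26 h^-1

19.26 h^-1
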